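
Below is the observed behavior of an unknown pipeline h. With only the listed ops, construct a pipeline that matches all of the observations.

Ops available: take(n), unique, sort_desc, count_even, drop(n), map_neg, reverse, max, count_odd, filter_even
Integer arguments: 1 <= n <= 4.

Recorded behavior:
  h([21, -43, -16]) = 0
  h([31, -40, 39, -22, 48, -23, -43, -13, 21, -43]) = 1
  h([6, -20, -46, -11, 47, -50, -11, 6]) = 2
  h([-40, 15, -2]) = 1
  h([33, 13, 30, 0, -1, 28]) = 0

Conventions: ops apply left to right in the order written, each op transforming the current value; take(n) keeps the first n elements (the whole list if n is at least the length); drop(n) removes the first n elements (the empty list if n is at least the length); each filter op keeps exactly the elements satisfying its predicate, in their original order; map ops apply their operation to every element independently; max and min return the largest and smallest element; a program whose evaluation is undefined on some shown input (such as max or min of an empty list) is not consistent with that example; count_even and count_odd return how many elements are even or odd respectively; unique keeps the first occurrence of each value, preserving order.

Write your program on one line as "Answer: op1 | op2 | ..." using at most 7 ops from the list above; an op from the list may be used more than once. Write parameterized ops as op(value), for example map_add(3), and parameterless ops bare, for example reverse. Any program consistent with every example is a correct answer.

map_neg | unique | take(3) | take(2) | filter_even | count_even

Check, running the answer program on each example:
  [21, -43, -16] -> [-21, 43, 16] -> [-21, 43, 16] -> [-21, 43, 16] -> [-21, 43] -> [] -> 0
  [31, -40, 39, -22, 48, -23, -43, -13, 21, -43] -> [-31, 40, -39, 22, -48, 23, 43, 13, -21, 43] -> [-31, 40, -39, 22, -48, 23, 43, 13, -21] -> [-31, 40, -39] -> [-31, 40] -> [40] -> 1
  [6, -20, -46, -11, 47, -50, -11, 6] -> [-6, 20, 46, 11, -47, 50, 11, -6] -> [-6, 20, 46, 11, -47, 50] -> [-6, 20, 46] -> [-6, 20] -> [-6, 20] -> 2
  [-40, 15, -2] -> [40, -15, 2] -> [40, -15, 2] -> [40, -15, 2] -> [40, -15] -> [40] -> 1
  [33, 13, 30, 0, -1, 28] -> [-33, -13, -30, 0, 1, -28] -> [-33, -13, -30, 0, 1, -28] -> [-33, -13, -30] -> [-33, -13] -> [] -> 0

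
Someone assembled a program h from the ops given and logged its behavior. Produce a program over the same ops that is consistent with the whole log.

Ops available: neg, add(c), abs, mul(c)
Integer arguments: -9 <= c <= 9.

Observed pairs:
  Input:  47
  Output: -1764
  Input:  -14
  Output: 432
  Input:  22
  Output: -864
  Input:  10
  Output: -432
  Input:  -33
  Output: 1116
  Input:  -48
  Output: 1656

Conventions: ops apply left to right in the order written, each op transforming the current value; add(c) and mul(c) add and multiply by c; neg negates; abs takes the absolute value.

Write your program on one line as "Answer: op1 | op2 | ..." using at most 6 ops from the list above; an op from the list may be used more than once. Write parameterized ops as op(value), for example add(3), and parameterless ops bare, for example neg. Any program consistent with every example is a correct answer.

add(-5) | neg | add(-7) | mul(-9) | mul(-4)

Check, running the answer program on each example:
  47 -> 42 -> -42 -> -49 -> 441 -> -1764
  -14 -> -19 -> 19 -> 12 -> -108 -> 432
  22 -> 17 -> -17 -> -24 -> 216 -> -864
  10 -> 5 -> -5 -> -12 -> 108 -> -432
  -33 -> -38 -> 38 -> 31 -> -279 -> 1116
  -48 -> -53 -> 53 -> 46 -> -414 -> 1656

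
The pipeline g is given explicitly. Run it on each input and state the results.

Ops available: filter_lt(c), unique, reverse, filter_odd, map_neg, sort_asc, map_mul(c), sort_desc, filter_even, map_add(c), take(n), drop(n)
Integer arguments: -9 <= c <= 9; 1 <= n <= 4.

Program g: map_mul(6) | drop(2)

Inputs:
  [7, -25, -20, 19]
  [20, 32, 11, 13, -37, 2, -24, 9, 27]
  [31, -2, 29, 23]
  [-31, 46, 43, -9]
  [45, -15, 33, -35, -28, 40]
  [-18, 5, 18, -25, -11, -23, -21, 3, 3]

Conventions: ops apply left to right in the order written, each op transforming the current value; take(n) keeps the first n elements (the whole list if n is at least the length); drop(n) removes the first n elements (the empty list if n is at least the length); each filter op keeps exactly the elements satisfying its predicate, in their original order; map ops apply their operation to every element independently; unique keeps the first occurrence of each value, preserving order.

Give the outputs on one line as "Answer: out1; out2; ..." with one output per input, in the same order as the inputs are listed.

[-120, 114]; [66, 78, -222, 12, -144, 54, 162]; [174, 138]; [258, -54]; [198, -210, -168, 240]; [108, -150, -66, -138, -126, 18, 18]

Execution, op by op:
  [7, -25, -20, 19] -> [42, -150, -120, 114] -> [-120, 114]
  [20, 32, 11, 13, -37, 2, -24, 9, 27] -> [120, 192, 66, 78, -222, 12, -144, 54, 162] -> [66, 78, -222, 12, -144, 54, 162]
  [31, -2, 29, 23] -> [186, -12, 174, 138] -> [174, 138]
  [-31, 46, 43, -9] -> [-186, 276, 258, -54] -> [258, -54]
  [45, -15, 33, -35, -28, 40] -> [270, -90, 198, -210, -168, 240] -> [198, -210, -168, 240]
  [-18, 5, 18, -25, -11, -23, -21, 3, 3] -> [-108, 30, 108, -150, -66, -138, -126, 18, 18] -> [108, -150, -66, -138, -126, 18, 18]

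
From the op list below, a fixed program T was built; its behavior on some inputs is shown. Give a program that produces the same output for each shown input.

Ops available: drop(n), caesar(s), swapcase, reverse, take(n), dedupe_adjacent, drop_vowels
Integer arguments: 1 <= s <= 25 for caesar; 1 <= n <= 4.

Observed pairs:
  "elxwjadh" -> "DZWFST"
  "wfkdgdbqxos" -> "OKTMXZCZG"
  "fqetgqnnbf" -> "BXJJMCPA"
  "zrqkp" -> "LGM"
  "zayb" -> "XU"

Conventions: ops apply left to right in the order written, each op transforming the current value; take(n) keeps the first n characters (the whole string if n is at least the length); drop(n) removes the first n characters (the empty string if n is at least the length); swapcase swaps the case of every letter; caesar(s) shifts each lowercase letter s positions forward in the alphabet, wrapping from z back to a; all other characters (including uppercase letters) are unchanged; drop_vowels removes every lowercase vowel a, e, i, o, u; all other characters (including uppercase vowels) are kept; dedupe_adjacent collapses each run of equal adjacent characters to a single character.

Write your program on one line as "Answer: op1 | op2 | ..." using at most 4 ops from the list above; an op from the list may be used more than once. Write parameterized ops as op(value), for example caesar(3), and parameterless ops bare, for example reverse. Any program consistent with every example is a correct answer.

drop(2) | caesar(22) | reverse | swapcase

Check, running the answer program on each example:
  "elxwjadh" -> "xwjadh" -> "tsfwzd" -> "dzwfst" -> "DZWFST"
  "wfkdgdbqxos" -> "kdgdbqxos" -> "gzczxmtko" -> "oktmxzczg" -> "OKTMXZCZG"
  "fqetgqnnbf" -> "etgqnnbf" -> "apcmjjxb" -> "bxjjmcpa" -> "BXJJMCPA"
  "zrqkp" -> "qkp" -> "mgl" -> "lgm" -> "LGM"
  "zayb" -> "yb" -> "ux" -> "xu" -> "XU"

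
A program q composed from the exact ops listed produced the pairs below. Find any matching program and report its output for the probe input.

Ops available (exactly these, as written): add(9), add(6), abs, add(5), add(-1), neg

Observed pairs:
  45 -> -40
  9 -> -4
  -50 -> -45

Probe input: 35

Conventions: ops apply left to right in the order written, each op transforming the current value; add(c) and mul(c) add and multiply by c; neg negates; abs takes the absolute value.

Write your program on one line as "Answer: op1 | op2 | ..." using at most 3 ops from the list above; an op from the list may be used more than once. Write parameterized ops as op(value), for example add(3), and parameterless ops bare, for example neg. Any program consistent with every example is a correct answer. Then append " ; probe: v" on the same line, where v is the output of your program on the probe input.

abs | neg | add(5) ; probe: -30

Check, running the answer program on each example:
  45 -> 45 -> -45 -> -40
  9 -> 9 -> -9 -> -4
  -50 -> 50 -> -50 -> -45
  probe: 35 -> 35 -> -35 -> -30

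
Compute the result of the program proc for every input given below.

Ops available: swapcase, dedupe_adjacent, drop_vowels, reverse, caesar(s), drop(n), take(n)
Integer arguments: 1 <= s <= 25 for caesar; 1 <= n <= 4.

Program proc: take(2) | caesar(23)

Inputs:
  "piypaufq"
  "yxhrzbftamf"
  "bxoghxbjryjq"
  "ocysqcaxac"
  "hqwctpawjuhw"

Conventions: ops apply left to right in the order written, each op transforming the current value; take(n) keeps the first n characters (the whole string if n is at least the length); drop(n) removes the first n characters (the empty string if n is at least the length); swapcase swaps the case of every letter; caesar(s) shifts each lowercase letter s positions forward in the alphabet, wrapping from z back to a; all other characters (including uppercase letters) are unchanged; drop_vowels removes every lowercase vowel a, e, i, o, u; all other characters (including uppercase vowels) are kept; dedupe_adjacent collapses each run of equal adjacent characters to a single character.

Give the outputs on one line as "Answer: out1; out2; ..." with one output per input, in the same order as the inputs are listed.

"mf"; "vu"; "yu"; "lz"; "en"

Execution, op by op:
  "piypaufq" -> "pi" -> "mf"
  "yxhrzbftamf" -> "yx" -> "vu"
  "bxoghxbjryjq" -> "bx" -> "yu"
  "ocysqcaxac" -> "oc" -> "lz"
  "hqwctpawjuhw" -> "hq" -> "en"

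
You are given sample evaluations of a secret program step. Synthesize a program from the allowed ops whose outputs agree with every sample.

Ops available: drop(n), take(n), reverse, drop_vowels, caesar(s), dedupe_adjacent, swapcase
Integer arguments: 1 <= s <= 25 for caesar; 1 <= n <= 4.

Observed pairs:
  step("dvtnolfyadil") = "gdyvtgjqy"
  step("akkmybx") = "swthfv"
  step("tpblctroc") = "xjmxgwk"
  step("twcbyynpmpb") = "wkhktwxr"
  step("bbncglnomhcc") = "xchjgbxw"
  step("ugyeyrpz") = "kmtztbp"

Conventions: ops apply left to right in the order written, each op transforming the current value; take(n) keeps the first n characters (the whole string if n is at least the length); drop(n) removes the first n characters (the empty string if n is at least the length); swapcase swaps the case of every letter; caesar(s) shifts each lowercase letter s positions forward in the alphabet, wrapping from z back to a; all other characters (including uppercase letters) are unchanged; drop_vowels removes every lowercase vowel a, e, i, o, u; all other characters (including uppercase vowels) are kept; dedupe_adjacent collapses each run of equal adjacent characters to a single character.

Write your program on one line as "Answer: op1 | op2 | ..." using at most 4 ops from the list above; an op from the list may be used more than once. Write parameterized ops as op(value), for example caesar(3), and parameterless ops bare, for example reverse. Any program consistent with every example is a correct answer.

caesar(21) | drop_vowels | reverse | dedupe_adjacent

Check, running the answer program on each example:
  "dvtnolfyadil" -> "yqoijgatvydg" -> "yqjgtvydg" -> "gdyvtgjqy" -> "gdyvtgjqy"
  "akkmybx" -> "vffhtws" -> "vffhtws" -> "swthffv" -> "swthfv"
  "tpblctroc" -> "okwgxomjx" -> "kwgxmjx" -> "xjmxgwk" -> "xjmxgwk"
  "twcbyynpmpb" -> "orxwttikhkw" -> "rxwttkhkw" -> "wkhkttwxr" -> "wkhktwxr"
  "bbncglnomhcc" -> "wwixbgijhcxx" -> "wwxbgjhcxx" -> "xxchjgbxww" -> "xchjgbxw"
  "ugyeyrpz" -> "pbtztmku" -> "pbtztmk" -> "kmtztbp" -> "kmtztbp"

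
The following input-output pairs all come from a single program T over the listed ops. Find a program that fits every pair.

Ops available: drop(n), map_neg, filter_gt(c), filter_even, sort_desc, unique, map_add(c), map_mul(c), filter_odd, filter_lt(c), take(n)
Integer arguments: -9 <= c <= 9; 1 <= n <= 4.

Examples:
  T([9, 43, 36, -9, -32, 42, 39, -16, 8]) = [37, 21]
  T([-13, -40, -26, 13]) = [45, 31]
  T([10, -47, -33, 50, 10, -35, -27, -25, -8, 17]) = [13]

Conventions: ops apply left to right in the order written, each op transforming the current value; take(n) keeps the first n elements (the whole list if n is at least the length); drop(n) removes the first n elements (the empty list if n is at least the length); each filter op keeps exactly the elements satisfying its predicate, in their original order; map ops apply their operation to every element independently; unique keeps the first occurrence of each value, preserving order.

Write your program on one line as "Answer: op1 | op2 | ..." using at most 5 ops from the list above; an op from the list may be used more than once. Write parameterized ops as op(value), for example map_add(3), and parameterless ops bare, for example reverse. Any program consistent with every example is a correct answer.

map_add(-5) | unique | map_neg | filter_gt(-1) | filter_odd

Check, running the answer program on each example:
  [9, 43, 36, -9, -32, 42, 39, -16, 8] -> [4, 38, 31, -14, -37, 37, 34, -21, 3] -> [4, 38, 31, -14, -37, 37, 34, -21, 3] -> [-4, -38, -31, 14, 37, -37, -34, 21, -3] -> [14, 37, 21] -> [37, 21]
  [-13, -40, -26, 13] -> [-18, -45, -31, 8] -> [-18, -45, -31, 8] -> [18, 45, 31, -8] -> [18, 45, 31] -> [45, 31]
  [10, -47, -33, 50, 10, -35, -27, -25, -8, 17] -> [5, -52, -38, 45, 5, -40, -32, -30, -13, 12] -> [5, -52, -38, 45, -40, -32, -30, -13, 12] -> [-5, 52, 38, -45, 40, 32, 30, 13, -12] -> [52, 38, 40, 32, 30, 13] -> [13]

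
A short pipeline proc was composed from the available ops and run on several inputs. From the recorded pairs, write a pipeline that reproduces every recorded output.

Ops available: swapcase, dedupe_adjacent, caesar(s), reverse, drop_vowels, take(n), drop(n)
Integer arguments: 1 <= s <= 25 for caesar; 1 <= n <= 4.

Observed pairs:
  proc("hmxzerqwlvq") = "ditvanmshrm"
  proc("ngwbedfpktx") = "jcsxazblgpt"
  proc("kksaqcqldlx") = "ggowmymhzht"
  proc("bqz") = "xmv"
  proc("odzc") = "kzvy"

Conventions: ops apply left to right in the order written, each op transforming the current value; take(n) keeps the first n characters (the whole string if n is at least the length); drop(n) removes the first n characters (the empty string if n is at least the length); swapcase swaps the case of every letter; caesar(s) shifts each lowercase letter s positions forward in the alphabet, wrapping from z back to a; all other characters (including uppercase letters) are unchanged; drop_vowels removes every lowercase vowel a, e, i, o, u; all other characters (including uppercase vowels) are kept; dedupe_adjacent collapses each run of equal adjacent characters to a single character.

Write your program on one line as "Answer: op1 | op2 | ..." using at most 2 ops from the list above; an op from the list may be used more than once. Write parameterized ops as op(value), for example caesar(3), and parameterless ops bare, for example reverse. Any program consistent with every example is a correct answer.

caesar(25) | caesar(23)

Check, running the answer program on each example:
  "hmxzerqwlvq" -> "glwydqpvkup" -> "ditvanmshrm"
  "ngwbedfpktx" -> "mfvadceojsw" -> "jcsxazblgpt"
  "kksaqcqldlx" -> "jjrzpbpkckw" -> "ggowmymhzht"
  "bqz" -> "apy" -> "xmv"
  "odzc" -> "ncyb" -> "kzvy"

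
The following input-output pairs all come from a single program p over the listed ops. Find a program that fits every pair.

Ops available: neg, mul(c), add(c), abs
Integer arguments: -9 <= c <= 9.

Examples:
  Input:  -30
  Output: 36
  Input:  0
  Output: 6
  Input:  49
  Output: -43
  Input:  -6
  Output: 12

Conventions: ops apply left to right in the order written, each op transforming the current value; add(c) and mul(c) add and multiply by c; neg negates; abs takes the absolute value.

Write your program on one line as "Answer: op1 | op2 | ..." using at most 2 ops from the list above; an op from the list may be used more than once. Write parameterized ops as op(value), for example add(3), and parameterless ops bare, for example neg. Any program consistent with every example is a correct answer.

neg | add(6)

Check, running the answer program on each example:
  -30 -> 30 -> 36
  0 -> 0 -> 6
  49 -> -49 -> -43
  -6 -> 6 -> 12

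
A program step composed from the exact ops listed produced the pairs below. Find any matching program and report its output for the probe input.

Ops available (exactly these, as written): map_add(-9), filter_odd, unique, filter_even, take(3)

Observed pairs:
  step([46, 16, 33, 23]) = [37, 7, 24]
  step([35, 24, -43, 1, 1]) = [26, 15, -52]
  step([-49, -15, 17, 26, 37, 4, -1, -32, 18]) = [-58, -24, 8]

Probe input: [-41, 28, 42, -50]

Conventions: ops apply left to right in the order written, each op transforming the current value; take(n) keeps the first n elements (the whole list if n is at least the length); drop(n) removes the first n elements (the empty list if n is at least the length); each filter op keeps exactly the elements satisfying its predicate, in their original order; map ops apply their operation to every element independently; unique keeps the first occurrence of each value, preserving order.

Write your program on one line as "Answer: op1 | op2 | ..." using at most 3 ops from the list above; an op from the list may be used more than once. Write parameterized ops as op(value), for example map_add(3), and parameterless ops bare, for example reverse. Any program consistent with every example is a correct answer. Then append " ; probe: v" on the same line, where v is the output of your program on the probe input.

map_add(-9) | take(3) ; probe: [-50, 19, 33]

Check, running the answer program on each example:
  [46, 16, 33, 23] -> [37, 7, 24, 14] -> [37, 7, 24]
  [35, 24, -43, 1, 1] -> [26, 15, -52, -8, -8] -> [26, 15, -52]
  [-49, -15, 17, 26, 37, 4, -1, -32, 18] -> [-58, -24, 8, 17, 28, -5, -10, -41, 9] -> [-58, -24, 8]
  probe: [-41, 28, 42, -50] -> [-50, 19, 33, -59] -> [-50, 19, 33]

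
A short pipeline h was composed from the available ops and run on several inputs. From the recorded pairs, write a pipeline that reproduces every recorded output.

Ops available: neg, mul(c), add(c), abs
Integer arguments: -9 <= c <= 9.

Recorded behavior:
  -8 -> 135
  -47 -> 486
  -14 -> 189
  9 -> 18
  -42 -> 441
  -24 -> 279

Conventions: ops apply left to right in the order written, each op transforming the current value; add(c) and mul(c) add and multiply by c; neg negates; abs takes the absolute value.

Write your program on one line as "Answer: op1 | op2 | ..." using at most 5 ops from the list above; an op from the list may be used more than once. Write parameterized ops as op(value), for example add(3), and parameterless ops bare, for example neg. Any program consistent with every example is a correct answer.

neg | add(8) | add(-1) | mul(9) | abs

Check, running the answer program on each example:
  -8 -> 8 -> 16 -> 15 -> 135 -> 135
  -47 -> 47 -> 55 -> 54 -> 486 -> 486
  -14 -> 14 -> 22 -> 21 -> 189 -> 189
  9 -> -9 -> -1 -> -2 -> -18 -> 18
  -42 -> 42 -> 50 -> 49 -> 441 -> 441
  -24 -> 24 -> 32 -> 31 -> 279 -> 279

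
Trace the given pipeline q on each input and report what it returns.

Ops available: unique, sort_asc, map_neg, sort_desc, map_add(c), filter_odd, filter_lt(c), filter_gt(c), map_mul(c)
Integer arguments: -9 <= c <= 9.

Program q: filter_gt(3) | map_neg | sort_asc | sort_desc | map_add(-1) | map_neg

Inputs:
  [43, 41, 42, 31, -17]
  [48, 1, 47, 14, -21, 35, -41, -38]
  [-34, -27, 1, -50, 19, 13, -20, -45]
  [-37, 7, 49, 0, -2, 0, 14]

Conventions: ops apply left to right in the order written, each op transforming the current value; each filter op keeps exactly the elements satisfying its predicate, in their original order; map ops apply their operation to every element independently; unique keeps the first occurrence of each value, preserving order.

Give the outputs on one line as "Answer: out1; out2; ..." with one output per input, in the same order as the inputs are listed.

Execution, op by op:
  [43, 41, 42, 31, -17] -> [43, 41, 42, 31] -> [-43, -41, -42, -31] -> [-43, -42, -41, -31] -> [-31, -41, -42, -43] -> [-32, -42, -43, -44] -> [32, 42, 43, 44]
  [48, 1, 47, 14, -21, 35, -41, -38] -> [48, 47, 14, 35] -> [-48, -47, -14, -35] -> [-48, -47, -35, -14] -> [-14, -35, -47, -48] -> [-15, -36, -48, -49] -> [15, 36, 48, 49]
  [-34, -27, 1, -50, 19, 13, -20, -45] -> [19, 13] -> [-19, -13] -> [-19, -13] -> [-13, -19] -> [-14, -20] -> [14, 20]
  [-37, 7, 49, 0, -2, 0, 14] -> [7, 49, 14] -> [-7, -49, -14] -> [-49, -14, -7] -> [-7, -14, -49] -> [-8, -15, -50] -> [8, 15, 50]

[32, 42, 43, 44]; [15, 36, 48, 49]; [14, 20]; [8, 15, 50]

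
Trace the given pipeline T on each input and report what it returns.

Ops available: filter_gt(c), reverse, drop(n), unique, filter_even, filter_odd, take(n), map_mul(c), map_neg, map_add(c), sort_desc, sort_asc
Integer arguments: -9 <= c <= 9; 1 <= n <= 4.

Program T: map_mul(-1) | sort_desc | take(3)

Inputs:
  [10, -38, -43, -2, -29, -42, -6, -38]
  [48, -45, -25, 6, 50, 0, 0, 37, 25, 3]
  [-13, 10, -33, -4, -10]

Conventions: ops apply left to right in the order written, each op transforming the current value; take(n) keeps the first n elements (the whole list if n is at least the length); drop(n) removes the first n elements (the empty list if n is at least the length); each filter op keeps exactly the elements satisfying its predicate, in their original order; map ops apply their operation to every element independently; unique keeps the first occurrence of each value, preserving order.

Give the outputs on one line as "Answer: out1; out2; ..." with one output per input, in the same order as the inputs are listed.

[43, 42, 38]; [45, 25, 0]; [33, 13, 10]

Execution, op by op:
  [10, -38, -43, -2, -29, -42, -6, -38] -> [-10, 38, 43, 2, 29, 42, 6, 38] -> [43, 42, 38, 38, 29, 6, 2, -10] -> [43, 42, 38]
  [48, -45, -25, 6, 50, 0, 0, 37, 25, 3] -> [-48, 45, 25, -6, -50, 0, 0, -37, -25, -3] -> [45, 25, 0, 0, -3, -6, -25, -37, -48, -50] -> [45, 25, 0]
  [-13, 10, -33, -4, -10] -> [13, -10, 33, 4, 10] -> [33, 13, 10, 4, -10] -> [33, 13, 10]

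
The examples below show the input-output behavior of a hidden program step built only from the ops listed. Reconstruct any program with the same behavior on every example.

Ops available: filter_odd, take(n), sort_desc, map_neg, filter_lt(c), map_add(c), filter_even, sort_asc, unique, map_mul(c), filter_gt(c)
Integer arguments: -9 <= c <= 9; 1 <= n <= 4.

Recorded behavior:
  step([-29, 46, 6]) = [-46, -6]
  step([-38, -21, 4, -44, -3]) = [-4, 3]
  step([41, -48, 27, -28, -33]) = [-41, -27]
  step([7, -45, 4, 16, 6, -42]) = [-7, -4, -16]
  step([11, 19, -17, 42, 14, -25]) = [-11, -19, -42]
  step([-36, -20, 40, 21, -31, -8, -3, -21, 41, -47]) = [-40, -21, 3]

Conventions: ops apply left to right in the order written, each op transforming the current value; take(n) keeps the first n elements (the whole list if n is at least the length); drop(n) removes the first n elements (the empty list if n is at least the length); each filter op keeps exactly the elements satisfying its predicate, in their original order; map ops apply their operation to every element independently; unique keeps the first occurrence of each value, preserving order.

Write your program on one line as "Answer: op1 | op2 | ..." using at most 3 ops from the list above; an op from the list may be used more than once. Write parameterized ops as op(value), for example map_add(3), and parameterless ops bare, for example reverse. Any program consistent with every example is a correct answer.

map_neg | filter_lt(8) | take(3)

Check, running the answer program on each example:
  [-29, 46, 6] -> [29, -46, -6] -> [-46, -6] -> [-46, -6]
  [-38, -21, 4, -44, -3] -> [38, 21, -4, 44, 3] -> [-4, 3] -> [-4, 3]
  [41, -48, 27, -28, -33] -> [-41, 48, -27, 28, 33] -> [-41, -27] -> [-41, -27]
  [7, -45, 4, 16, 6, -42] -> [-7, 45, -4, -16, -6, 42] -> [-7, -4, -16, -6] -> [-7, -4, -16]
  [11, 19, -17, 42, 14, -25] -> [-11, -19, 17, -42, -14, 25] -> [-11, -19, -42, -14] -> [-11, -19, -42]
  [-36, -20, 40, 21, -31, -8, -3, -21, 41, -47] -> [36, 20, -40, -21, 31, 8, 3, 21, -41, 47] -> [-40, -21, 3, -41] -> [-40, -21, 3]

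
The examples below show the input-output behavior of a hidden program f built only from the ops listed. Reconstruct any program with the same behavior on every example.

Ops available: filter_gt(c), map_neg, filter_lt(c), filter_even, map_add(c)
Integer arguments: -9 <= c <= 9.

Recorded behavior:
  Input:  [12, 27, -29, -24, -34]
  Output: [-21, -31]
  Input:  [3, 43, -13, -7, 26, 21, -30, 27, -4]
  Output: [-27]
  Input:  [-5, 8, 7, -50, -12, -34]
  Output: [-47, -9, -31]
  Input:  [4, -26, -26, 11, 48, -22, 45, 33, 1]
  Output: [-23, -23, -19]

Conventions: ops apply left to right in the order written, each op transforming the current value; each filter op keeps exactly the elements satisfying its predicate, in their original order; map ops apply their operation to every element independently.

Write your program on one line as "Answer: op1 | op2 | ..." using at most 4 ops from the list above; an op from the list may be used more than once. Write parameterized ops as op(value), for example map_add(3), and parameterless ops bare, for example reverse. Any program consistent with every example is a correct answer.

filter_even | filter_lt(-6) | map_add(3)

Check, running the answer program on each example:
  [12, 27, -29, -24, -34] -> [12, -24, -34] -> [-24, -34] -> [-21, -31]
  [3, 43, -13, -7, 26, 21, -30, 27, -4] -> [26, -30, -4] -> [-30] -> [-27]
  [-5, 8, 7, -50, -12, -34] -> [8, -50, -12, -34] -> [-50, -12, -34] -> [-47, -9, -31]
  [4, -26, -26, 11, 48, -22, 45, 33, 1] -> [4, -26, -26, 48, -22] -> [-26, -26, -22] -> [-23, -23, -19]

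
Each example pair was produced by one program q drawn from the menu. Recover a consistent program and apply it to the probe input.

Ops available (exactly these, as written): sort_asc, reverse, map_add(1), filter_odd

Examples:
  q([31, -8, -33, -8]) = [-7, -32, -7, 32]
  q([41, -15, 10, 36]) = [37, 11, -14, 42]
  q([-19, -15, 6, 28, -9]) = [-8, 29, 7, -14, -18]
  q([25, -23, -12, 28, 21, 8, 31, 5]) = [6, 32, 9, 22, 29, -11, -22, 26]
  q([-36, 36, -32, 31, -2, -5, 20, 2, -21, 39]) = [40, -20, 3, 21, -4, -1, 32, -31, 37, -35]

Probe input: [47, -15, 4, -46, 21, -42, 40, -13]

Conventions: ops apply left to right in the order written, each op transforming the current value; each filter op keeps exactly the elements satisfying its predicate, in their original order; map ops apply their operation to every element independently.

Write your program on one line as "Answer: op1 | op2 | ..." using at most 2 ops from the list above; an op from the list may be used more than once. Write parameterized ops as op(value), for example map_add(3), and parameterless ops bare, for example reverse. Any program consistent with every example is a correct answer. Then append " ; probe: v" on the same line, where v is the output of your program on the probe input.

map_add(1) | reverse ; probe: [-12, 41, -41, 22, -45, 5, -14, 48]

Check, running the answer program on each example:
  [31, -8, -33, -8] -> [32, -7, -32, -7] -> [-7, -32, -7, 32]
  [41, -15, 10, 36] -> [42, -14, 11, 37] -> [37, 11, -14, 42]
  [-19, -15, 6, 28, -9] -> [-18, -14, 7, 29, -8] -> [-8, 29, 7, -14, -18]
  [25, -23, -12, 28, 21, 8, 31, 5] -> [26, -22, -11, 29, 22, 9, 32, 6] -> [6, 32, 9, 22, 29, -11, -22, 26]
  [-36, 36, -32, 31, -2, -5, 20, 2, -21, 39] -> [-35, 37, -31, 32, -1, -4, 21, 3, -20, 40] -> [40, -20, 3, 21, -4, -1, 32, -31, 37, -35]
  probe: [47, -15, 4, -46, 21, -42, 40, -13] -> [48, -14, 5, -45, 22, -41, 41, -12] -> [-12, 41, -41, 22, -45, 5, -14, 48]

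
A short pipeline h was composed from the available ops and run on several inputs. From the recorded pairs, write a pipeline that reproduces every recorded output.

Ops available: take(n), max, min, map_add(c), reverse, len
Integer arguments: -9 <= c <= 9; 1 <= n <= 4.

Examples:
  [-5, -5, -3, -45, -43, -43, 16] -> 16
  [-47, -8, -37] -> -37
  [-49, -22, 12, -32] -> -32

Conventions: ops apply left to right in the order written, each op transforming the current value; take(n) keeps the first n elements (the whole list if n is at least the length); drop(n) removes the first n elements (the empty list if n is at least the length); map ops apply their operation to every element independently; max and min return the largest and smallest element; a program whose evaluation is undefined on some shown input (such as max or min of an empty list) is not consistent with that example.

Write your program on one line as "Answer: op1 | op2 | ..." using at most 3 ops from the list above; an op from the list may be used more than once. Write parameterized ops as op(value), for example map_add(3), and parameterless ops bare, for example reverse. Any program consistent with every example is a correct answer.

reverse | take(1) | min

Check, running the answer program on each example:
  [-5, -5, -3, -45, -43, -43, 16] -> [16, -43, -43, -45, -3, -5, -5] -> [16] -> 16
  [-47, -8, -37] -> [-37, -8, -47] -> [-37] -> -37
  [-49, -22, 12, -32] -> [-32, 12, -22, -49] -> [-32] -> -32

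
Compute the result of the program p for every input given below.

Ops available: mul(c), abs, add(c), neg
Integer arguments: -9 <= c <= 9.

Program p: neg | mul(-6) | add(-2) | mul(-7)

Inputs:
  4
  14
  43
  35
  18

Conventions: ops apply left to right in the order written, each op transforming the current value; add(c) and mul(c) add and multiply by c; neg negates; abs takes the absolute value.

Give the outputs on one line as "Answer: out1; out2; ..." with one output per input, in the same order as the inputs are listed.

-154; -574; -1792; -1456; -742

Execution, op by op:
  4 -> -4 -> 24 -> 22 -> -154
  14 -> -14 -> 84 -> 82 -> -574
  43 -> -43 -> 258 -> 256 -> -1792
  35 -> -35 -> 210 -> 208 -> -1456
  18 -> -18 -> 108 -> 106 -> -742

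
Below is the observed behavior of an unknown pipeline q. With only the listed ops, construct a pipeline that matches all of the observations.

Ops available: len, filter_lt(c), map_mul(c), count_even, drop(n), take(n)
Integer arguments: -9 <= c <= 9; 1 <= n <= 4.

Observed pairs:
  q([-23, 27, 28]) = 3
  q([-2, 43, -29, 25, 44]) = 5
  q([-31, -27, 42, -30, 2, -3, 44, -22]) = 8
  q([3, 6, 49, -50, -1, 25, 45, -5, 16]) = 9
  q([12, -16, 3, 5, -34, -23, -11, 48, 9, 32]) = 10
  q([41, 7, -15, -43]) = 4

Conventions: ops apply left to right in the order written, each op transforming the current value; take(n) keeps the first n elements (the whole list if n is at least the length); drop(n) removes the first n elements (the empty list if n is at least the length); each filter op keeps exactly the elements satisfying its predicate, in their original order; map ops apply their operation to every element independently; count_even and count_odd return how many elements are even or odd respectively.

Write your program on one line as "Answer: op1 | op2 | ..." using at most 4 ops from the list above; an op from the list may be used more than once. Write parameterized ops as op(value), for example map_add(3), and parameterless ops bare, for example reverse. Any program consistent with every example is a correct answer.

map_mul(-1) | map_mul(6) | count_even

Check, running the answer program on each example:
  [-23, 27, 28] -> [23, -27, -28] -> [138, -162, -168] -> 3
  [-2, 43, -29, 25, 44] -> [2, -43, 29, -25, -44] -> [12, -258, 174, -150, -264] -> 5
  [-31, -27, 42, -30, 2, -3, 44, -22] -> [31, 27, -42, 30, -2, 3, -44, 22] -> [186, 162, -252, 180, -12, 18, -264, 132] -> 8
  [3, 6, 49, -50, -1, 25, 45, -5, 16] -> [-3, -6, -49, 50, 1, -25, -45, 5, -16] -> [-18, -36, -294, 300, 6, -150, -270, 30, -96] -> 9
  [12, -16, 3, 5, -34, -23, -11, 48, 9, 32] -> [-12, 16, -3, -5, 34, 23, 11, -48, -9, -32] -> [-72, 96, -18, -30, 204, 138, 66, -288, -54, -192] -> 10
  [41, 7, -15, -43] -> [-41, -7, 15, 43] -> [-246, -42, 90, 258] -> 4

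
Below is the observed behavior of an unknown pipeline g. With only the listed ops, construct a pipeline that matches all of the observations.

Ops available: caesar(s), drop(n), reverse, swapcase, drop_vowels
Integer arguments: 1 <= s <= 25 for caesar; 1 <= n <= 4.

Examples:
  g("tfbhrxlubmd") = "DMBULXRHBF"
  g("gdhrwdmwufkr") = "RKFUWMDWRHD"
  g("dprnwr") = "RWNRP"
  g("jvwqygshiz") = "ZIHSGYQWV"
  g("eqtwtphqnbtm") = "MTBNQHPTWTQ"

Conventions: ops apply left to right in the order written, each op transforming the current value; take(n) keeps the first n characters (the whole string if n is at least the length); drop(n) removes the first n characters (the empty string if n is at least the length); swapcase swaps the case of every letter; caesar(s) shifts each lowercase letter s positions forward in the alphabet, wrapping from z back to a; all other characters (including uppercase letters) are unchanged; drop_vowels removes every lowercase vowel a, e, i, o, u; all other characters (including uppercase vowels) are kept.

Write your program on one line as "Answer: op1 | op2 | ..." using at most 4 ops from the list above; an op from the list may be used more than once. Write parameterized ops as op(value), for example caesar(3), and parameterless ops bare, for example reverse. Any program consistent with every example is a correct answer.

drop(1) | swapcase | reverse

Check, running the answer program on each example:
  "tfbhrxlubmd" -> "fbhrxlubmd" -> "FBHRXLUBMD" -> "DMBULXRHBF"
  "gdhrwdmwufkr" -> "dhrwdmwufkr" -> "DHRWDMWUFKR" -> "RKFUWMDWRHD"
  "dprnwr" -> "prnwr" -> "PRNWR" -> "RWNRP"
  "jvwqygshiz" -> "vwqygshiz" -> "VWQYGSHIZ" -> "ZIHSGYQWV"
  "eqtwtphqnbtm" -> "qtwtphqnbtm" -> "QTWTPHQNBTM" -> "MTBNQHPTWTQ"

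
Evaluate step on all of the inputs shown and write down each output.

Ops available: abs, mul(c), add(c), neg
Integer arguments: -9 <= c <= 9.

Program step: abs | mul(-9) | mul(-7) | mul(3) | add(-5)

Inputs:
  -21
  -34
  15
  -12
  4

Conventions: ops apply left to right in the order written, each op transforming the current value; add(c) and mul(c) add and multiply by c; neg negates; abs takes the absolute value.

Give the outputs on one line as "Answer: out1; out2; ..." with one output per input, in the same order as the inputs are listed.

Execution, op by op:
  -21 -> 21 -> -189 -> 1323 -> 3969 -> 3964
  -34 -> 34 -> -306 -> 2142 -> 6426 -> 6421
  15 -> 15 -> -135 -> 945 -> 2835 -> 2830
  -12 -> 12 -> -108 -> 756 -> 2268 -> 2263
  4 -> 4 -> -36 -> 252 -> 756 -> 751

3964; 6421; 2830; 2263; 751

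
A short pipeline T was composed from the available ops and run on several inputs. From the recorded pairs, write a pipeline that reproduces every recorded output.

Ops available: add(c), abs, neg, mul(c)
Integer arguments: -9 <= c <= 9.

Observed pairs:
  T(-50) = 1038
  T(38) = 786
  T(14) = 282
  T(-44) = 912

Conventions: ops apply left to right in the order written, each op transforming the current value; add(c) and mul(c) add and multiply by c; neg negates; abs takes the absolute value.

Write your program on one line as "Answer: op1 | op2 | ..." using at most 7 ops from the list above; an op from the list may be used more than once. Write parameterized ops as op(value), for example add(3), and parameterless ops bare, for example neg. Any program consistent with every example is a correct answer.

abs | mul(7) | add(2) | neg | add(6) | mul(-3)

Check, running the answer program on each example:
  -50 -> 50 -> 350 -> 352 -> -352 -> -346 -> 1038
  38 -> 38 -> 266 -> 268 -> -268 -> -262 -> 786
  14 -> 14 -> 98 -> 100 -> -100 -> -94 -> 282
  -44 -> 44 -> 308 -> 310 -> -310 -> -304 -> 912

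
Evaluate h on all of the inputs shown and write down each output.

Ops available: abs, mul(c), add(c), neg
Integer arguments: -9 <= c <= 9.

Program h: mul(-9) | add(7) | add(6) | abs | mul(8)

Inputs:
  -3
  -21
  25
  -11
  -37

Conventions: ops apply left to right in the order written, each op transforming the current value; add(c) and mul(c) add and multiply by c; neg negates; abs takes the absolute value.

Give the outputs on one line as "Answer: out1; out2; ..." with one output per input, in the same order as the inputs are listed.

320; 1616; 1696; 896; 2768

Execution, op by op:
  -3 -> 27 -> 34 -> 40 -> 40 -> 320
  -21 -> 189 -> 196 -> 202 -> 202 -> 1616
  25 -> -225 -> -218 -> -212 -> 212 -> 1696
  -11 -> 99 -> 106 -> 112 -> 112 -> 896
  -37 -> 333 -> 340 -> 346 -> 346 -> 2768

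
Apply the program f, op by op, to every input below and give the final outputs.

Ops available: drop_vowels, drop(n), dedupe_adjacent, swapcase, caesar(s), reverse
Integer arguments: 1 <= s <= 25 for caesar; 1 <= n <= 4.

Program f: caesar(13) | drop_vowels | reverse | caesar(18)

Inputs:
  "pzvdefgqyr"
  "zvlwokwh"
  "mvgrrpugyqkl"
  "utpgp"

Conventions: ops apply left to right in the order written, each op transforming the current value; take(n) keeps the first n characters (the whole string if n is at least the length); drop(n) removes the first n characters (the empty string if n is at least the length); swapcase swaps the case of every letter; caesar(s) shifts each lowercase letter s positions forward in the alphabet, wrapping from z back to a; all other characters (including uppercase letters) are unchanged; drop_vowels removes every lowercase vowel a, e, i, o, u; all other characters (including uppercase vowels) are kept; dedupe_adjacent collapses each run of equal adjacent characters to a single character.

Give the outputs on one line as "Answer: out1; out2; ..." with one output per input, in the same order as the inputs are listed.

"dvlkjieu"; "bptbqe"; "qpvdlzulr"; "uluyz"

Execution, op by op:
  "pzvdefgqyr" -> "cmiqrstdle" -> "cmqrstdl" -> "ldtsrqmc" -> "dvlkjieu"
  "zvlwokwh" -> "miyjbxju" -> "myjbxj" -> "jxbjym" -> "bptbqe"
  "mvgrrpugyqkl" -> "ziteechtldxy" -> "ztchtldxy" -> "yxdlthctz" -> "qpvdlzulr"
  "utpgp" -> "hgctc" -> "hgctc" -> "ctcgh" -> "uluyz"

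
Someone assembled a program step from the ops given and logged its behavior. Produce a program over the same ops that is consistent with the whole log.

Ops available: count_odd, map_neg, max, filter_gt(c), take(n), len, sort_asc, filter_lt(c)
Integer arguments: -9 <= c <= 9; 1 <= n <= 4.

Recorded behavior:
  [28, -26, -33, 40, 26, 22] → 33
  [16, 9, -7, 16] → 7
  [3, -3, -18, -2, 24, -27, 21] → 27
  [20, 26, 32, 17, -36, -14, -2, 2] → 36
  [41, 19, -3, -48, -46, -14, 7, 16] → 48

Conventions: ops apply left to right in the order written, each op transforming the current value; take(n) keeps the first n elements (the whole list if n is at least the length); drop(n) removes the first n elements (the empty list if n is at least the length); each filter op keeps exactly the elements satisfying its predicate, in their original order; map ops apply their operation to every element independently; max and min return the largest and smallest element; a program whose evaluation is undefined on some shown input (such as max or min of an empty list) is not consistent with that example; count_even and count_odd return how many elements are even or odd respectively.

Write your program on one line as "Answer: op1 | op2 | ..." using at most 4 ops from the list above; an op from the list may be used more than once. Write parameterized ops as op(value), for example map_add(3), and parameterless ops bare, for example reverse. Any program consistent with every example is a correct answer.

filter_lt(-1) | map_neg | max

Check, running the answer program on each example:
  [28, -26, -33, 40, 26, 22] -> [-26, -33] -> [26, 33] -> 33
  [16, 9, -7, 16] -> [-7] -> [7] -> 7
  [3, -3, -18, -2, 24, -27, 21] -> [-3, -18, -2, -27] -> [3, 18, 2, 27] -> 27
  [20, 26, 32, 17, -36, -14, -2, 2] -> [-36, -14, -2] -> [36, 14, 2] -> 36
  [41, 19, -3, -48, -46, -14, 7, 16] -> [-3, -48, -46, -14] -> [3, 48, 46, 14] -> 48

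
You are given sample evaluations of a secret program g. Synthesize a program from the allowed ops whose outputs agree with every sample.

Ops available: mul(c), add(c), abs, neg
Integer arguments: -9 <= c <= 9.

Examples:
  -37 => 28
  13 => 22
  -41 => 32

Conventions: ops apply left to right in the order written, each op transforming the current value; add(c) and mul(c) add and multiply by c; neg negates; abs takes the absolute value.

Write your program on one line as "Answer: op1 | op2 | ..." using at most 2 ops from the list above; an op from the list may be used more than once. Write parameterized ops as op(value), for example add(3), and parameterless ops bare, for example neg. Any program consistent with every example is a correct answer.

add(9) | abs

Check, running the answer program on each example:
  -37 -> -28 -> 28
  13 -> 22 -> 22
  -41 -> -32 -> 32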